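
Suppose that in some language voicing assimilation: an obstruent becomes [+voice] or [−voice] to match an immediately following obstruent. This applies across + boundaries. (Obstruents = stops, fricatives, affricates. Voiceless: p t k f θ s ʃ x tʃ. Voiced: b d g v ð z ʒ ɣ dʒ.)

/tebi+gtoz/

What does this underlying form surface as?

/g/ before /t/ (voiceless) → [k]

[tebi+ktoz]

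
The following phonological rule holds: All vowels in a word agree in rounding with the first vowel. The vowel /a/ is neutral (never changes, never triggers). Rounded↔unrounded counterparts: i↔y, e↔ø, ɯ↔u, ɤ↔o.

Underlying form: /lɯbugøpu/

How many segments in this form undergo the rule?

/u/ harmonizes with /ɯ/ ([-round]) → [ɯ]
/ø/ harmonizes with /ɯ/ ([-round]) → [e]
/u/ harmonizes with /ɯ/ ([-round]) → [ɯ]
3 segments change.

3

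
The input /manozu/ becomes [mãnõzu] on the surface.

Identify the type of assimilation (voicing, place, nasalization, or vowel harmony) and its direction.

/a/→[ã] /o/→[õ].
Each target copies a feature from the preceding segment, so the direction is progressive.

nasalization, progressive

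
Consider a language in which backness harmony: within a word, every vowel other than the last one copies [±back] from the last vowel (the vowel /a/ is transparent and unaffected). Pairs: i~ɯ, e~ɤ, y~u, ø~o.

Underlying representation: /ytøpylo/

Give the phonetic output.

/y/ harmonizes with /o/ ([+back]) → [u]
/ø/ harmonizes with /o/ ([+back]) → [o]
/y/ harmonizes with /o/ ([+back]) → [u]

[utopulo]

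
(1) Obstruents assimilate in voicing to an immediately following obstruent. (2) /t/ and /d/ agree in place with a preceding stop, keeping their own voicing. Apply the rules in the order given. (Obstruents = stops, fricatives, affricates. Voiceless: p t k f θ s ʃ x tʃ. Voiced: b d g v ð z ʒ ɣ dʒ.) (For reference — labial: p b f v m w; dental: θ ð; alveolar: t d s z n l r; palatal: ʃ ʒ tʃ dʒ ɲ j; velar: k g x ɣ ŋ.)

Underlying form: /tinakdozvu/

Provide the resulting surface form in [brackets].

[tinaggozvu]

Rule 1: /k/ before /d/ (voiced) → [g]
After rule 1: tinagdozvu
Rule 2: /d/ after /g/ (velar) → [g]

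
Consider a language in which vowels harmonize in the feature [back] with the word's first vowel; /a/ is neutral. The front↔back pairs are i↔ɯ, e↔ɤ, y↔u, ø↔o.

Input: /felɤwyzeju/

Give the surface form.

/ɤ/ harmonizes with /e/ ([-back]) → [e]
/u/ harmonizes with /e/ ([-back]) → [y]

[felewyzejy]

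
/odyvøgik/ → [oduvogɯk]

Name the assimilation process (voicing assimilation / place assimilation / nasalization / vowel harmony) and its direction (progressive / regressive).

vowel harmony, progressive

/y/→[u] /ø/→[o] /i/→[ɯ].
Vowels agree with the first vowel, so the harmony is progressive.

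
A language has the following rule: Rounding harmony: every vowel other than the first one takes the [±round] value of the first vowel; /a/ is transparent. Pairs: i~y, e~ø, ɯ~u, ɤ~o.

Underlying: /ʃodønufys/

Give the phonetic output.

[ʃodønufys]

no segment meets the rule's conditions; no change.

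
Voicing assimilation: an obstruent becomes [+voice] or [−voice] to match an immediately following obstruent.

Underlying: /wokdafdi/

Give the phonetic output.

[wogdavdi]

/k/ before /d/ (voiced) → [g]
/f/ before /d/ (voiced) → [v]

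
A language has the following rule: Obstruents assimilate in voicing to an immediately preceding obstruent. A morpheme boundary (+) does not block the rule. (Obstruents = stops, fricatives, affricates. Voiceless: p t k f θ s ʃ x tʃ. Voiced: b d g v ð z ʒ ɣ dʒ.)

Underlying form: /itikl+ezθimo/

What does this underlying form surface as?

[itikl+ezðimo]

/θ/ after /z/ (voiced) → [ð]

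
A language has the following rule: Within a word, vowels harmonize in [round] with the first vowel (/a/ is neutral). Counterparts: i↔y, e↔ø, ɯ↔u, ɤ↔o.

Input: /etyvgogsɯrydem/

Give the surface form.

/y/ harmonizes with /e/ ([-round]) → [i]
/o/ harmonizes with /e/ ([-round]) → [ɤ]
/y/ harmonizes with /e/ ([-round]) → [i]

[etivgɤgsɯridem]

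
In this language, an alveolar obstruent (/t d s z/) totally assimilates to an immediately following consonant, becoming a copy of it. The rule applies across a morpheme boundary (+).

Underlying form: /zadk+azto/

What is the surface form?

[zakk+atto]

/d/ before /k/ → [k] (total assimilation)
/z/ before /t/ → [t] (total assimilation)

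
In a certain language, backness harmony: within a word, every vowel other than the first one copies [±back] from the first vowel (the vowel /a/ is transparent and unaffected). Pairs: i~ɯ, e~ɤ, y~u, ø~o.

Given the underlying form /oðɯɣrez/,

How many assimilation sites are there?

/e/ harmonizes with /o/ ([+back]) → [ɤ]
1 segment changes.

1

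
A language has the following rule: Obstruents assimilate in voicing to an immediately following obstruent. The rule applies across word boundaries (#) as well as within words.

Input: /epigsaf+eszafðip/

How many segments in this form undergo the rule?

3

/g/ before /s/ (voiceless) → [k]
/s/ before /z/ (voiced) → [z]
/f/ before /ð/ (voiced) → [v]
3 segments change.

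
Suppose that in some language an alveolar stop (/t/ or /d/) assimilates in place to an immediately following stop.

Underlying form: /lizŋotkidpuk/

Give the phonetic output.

[lizŋokkibpuk]

/t/ before /k/ (velar) → [k]
/d/ before /p/ (labial) → [b]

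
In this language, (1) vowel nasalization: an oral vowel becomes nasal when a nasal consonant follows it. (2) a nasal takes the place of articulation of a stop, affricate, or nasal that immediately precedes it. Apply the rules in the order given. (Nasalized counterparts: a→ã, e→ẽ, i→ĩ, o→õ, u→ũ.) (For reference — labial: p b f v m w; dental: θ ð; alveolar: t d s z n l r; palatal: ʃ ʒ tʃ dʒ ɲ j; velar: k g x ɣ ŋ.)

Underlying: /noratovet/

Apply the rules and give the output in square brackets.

Rule 1: no segment meets the rule's conditions; no change.
After rule 1: noratovet
Rule 2: no segment meets the rule's conditions; no change.

[noratovet]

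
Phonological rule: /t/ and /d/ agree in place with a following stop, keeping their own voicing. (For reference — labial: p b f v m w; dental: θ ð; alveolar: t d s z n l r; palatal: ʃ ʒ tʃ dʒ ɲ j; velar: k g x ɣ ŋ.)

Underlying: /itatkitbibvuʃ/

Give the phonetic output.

[itakkipbibvuʃ]

/t/ before /k/ (velar) → [k]
/t/ before /b/ (labial) → [p]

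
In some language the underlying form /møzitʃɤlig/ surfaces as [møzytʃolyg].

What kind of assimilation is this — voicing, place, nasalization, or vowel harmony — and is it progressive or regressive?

vowel harmony, progressive

/i/→[y] /ɤ/→[o] /i/→[y].
Vowels agree with the first vowel, so the harmony is progressive.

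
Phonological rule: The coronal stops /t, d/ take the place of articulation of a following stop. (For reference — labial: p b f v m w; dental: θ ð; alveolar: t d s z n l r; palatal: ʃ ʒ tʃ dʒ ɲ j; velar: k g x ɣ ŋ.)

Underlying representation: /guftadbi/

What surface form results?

[guftabbi]

/d/ before /b/ (labial) → [b]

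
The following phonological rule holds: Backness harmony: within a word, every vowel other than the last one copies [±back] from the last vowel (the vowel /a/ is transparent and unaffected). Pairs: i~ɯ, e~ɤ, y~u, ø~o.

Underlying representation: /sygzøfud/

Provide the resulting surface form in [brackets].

[sugzofud]

/y/ harmonizes with /u/ ([+back]) → [u]
/ø/ harmonizes with /u/ ([+back]) → [o]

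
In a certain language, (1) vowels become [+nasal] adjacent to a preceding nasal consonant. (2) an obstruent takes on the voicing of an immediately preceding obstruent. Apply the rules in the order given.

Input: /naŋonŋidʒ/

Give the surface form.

Rule 1: /a/ after nasal /n/ → [ã]
Rule 1: /o/ after nasal /ŋ/ → [õ]
Rule 1: /i/ after nasal /ŋ/ → [ĩ]
After rule 1: nãŋõnŋĩdʒ
Rule 2: no segment meets the rule's conditions; no change.

[nãŋõnŋĩdʒ]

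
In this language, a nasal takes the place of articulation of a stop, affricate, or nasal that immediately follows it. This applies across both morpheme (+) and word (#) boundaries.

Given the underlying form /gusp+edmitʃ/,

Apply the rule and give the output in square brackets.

[gusp+edmitʃ]

no segment meets the rule's conditions; no change.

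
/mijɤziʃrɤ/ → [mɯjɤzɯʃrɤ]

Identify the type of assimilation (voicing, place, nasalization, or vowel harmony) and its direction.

/i/→[ɯ] /i/→[ɯ].
Vowels agree with the last vowel, so the harmony is regressive.

vowel harmony, regressive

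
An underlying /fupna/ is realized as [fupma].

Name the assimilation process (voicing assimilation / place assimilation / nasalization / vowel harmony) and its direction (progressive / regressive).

place assimilation, progressive

/n/→[m].
Each target copies a feature from the preceding segment, so the direction is progressive.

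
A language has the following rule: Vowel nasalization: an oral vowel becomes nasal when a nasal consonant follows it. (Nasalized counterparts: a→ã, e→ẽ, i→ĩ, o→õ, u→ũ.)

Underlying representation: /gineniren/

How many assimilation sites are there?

3

/i/ before nasal /n/ → [ĩ]
/e/ before nasal /n/ → [ẽ]
/e/ before nasal /n/ → [ẽ]
3 segments change.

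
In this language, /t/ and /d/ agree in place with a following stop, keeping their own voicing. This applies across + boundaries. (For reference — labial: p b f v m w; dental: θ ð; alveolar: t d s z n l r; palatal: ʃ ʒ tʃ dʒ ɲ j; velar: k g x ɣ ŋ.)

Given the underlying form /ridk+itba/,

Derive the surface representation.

/d/ before /k/ (velar) → [g]
/t/ before /b/ (labial) → [p]

[rigk+ipba]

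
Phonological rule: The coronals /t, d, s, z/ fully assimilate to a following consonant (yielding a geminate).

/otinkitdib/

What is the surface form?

/t/ before /d/ → [d] (total assimilation)

[otinkiddib]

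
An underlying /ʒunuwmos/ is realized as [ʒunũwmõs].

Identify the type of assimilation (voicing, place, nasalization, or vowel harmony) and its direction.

nasalization, progressive

/u/→[ũ] /o/→[õ].
Each target copies a feature from the preceding segment, so the direction is progressive.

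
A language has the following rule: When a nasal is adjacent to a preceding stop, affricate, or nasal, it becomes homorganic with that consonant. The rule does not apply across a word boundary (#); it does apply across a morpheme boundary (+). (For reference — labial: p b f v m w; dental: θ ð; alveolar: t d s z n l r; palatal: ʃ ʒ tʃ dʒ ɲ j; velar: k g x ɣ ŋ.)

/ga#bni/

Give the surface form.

/n/ after /b/ (labial) → [m]

[ga#bmi]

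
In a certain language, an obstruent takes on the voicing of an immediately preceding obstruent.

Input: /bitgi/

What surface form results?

[bitki]

/g/ after /t/ (voiceless) → [k]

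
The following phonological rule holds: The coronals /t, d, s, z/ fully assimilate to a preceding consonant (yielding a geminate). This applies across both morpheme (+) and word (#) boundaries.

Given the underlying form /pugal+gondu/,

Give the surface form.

/d/ after /n/ → [n] (total assimilation)

[pugal+gonnu]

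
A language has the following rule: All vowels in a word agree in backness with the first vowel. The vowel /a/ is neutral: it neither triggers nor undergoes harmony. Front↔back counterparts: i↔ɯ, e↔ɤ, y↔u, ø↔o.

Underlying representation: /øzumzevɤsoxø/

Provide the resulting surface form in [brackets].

[øzymzevesøxø]

/u/ harmonizes with /ø/ ([-back]) → [y]
/ɤ/ harmonizes with /ø/ ([-back]) → [e]
/o/ harmonizes with /ø/ ([-back]) → [ø]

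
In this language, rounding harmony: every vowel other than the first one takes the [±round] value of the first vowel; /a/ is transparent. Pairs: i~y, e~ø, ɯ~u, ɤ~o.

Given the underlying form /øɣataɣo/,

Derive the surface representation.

[øɣataɣo]

no segment meets the rule's conditions; no change.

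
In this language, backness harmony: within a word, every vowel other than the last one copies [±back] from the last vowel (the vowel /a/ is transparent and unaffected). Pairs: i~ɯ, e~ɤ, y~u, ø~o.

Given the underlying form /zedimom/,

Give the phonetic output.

[zɤdɯmom]

/e/ harmonizes with /o/ ([+back]) → [ɤ]
/i/ harmonizes with /o/ ([+back]) → [ɯ]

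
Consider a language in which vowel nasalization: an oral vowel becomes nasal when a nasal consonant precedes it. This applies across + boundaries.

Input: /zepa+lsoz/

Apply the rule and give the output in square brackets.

[zepa+lsoz]

no segment meets the rule's conditions; no change.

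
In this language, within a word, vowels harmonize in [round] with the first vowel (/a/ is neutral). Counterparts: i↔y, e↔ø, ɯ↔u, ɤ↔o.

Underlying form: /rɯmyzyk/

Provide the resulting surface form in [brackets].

/y/ harmonizes with /ɯ/ ([-round]) → [i]
/y/ harmonizes with /ɯ/ ([-round]) → [i]

[rɯmizik]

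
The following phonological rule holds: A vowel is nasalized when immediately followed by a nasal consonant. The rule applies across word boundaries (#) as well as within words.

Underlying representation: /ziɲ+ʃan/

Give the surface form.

[zĩɲ+ʃãn]

/i/ before nasal /ɲ/ → [ĩ]
/a/ before nasal /n/ → [ã]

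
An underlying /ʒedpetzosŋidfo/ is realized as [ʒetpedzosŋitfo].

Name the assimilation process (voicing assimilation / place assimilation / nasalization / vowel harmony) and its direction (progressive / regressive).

/d/→[t] /t/→[d] /d/→[t].
Each target copies a feature from the following segment, so the direction is regressive.

voicing assimilation, regressive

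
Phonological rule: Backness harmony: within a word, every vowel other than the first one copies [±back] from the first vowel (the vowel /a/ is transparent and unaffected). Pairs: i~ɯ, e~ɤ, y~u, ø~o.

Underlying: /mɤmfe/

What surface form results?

[mɤmfɤ]

/e/ harmonizes with /ɤ/ ([+back]) → [ɤ]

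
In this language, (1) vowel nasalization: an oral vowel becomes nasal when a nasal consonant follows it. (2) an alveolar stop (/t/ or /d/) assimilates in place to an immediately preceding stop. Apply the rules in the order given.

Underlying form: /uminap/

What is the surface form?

[ũmĩnap]

Rule 1: /u/ before nasal /m/ → [ũ]
Rule 1: /i/ before nasal /n/ → [ĩ]
After rule 1: ũmĩnap
Rule 2: no segment meets the rule's conditions; no change.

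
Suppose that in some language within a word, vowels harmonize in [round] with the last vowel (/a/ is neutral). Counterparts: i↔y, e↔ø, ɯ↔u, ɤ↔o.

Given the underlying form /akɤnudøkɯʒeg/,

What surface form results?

/u/ harmonizes with /e/ ([-round]) → [ɯ]
/ø/ harmonizes with /e/ ([-round]) → [e]

[akɤnɯdekɯʒeg]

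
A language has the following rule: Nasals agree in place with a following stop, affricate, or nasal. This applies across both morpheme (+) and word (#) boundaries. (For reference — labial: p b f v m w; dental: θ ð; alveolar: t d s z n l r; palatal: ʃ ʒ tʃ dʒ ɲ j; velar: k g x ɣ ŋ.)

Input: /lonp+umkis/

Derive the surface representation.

[lomp+uŋkis]

/n/ before /p/ (labial) → [m]
/m/ before /k/ (velar) → [ŋ]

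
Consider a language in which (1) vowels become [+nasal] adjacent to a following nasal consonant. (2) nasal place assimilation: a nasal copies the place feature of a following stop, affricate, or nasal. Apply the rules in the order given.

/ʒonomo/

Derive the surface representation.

[ʒõnõmo]

Rule 1: /o/ before nasal /n/ → [õ]
Rule 1: /o/ before nasal /m/ → [õ]
After rule 1: ʒõnõmo
Rule 2: no segment meets the rule's conditions; no change.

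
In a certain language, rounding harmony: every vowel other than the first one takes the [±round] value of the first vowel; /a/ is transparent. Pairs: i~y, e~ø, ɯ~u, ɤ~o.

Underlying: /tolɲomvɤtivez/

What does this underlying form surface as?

[tolɲomvotyvøz]

/ɤ/ harmonizes with /o/ ([+round]) → [o]
/i/ harmonizes with /o/ ([+round]) → [y]
/e/ harmonizes with /o/ ([+round]) → [ø]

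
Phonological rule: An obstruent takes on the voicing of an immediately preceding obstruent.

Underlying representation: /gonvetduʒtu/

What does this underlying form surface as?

[gonvettuʒdu]

/d/ after /t/ (voiceless) → [t]
/t/ after /ʒ/ (voiced) → [d]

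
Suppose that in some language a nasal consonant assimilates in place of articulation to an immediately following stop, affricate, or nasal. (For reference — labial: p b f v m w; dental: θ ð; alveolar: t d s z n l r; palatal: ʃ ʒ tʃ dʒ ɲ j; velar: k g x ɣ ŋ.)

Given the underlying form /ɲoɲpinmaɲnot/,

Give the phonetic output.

[ɲompimmannot]

/ɲ/ before /p/ (labial) → [m]
/n/ before /m/ (labial) → [m]
/ɲ/ before /n/ (alveolar) → [n]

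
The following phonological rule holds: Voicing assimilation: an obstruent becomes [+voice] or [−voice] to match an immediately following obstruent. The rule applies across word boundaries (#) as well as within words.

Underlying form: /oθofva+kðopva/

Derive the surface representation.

/f/ before /v/ (voiced) → [v]
/k/ before /ð/ (voiced) → [g]
/p/ before /v/ (voiced) → [b]

[oθovva+gðobva]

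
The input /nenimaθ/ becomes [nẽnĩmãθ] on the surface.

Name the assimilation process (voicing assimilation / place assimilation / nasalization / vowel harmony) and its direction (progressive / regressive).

/e/→[ẽ] /i/→[ĩ] /a/→[ã].
Each target copies a feature from the preceding segment, so the direction is progressive.

nasalization, progressive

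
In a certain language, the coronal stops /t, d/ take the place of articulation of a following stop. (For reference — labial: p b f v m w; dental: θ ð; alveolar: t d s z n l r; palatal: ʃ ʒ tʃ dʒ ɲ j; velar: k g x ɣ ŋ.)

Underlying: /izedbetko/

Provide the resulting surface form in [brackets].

[izebbekko]

/d/ before /b/ (labial) → [b]
/t/ before /k/ (velar) → [k]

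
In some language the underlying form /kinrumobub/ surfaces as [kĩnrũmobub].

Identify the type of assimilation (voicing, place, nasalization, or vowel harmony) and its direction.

/i/→[ĩ] /u/→[ũ].
Each target copies a feature from the following segment, so the direction is regressive.

nasalization, regressive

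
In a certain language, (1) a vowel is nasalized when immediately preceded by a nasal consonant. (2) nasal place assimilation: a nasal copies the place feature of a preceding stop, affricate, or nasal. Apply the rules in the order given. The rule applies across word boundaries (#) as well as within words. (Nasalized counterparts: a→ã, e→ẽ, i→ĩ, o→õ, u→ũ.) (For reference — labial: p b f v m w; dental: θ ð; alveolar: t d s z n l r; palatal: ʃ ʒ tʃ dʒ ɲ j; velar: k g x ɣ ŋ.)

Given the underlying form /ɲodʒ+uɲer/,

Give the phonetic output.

Rule 1: /o/ after nasal /ɲ/ → [õ]
Rule 1: /e/ after nasal /ɲ/ → [ẽ]
After rule 1: ɲõdʒ+uɲẽr
Rule 2: no segment meets the rule's conditions; no change.

[ɲõdʒ+uɲẽr]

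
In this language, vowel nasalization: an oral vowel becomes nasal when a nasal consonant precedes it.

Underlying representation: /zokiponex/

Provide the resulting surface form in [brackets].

[zokiponẽx]

/e/ after nasal /n/ → [ẽ]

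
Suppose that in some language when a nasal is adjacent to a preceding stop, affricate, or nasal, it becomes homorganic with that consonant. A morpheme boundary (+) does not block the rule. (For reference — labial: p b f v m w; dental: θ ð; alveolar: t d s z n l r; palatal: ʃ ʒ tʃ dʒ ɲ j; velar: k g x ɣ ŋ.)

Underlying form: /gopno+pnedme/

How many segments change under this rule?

3

/n/ after /p/ (labial) → [m]
/n/ after /p/ (labial) → [m]
/m/ after /d/ (alveolar) → [n]
3 segments change.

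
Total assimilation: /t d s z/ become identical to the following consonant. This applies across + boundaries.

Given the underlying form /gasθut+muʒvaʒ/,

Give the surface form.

/s/ before /θ/ → [θ] (total assimilation)
/t/ before /m/ → [m] (total assimilation)

[gaθθum+muʒvaʒ]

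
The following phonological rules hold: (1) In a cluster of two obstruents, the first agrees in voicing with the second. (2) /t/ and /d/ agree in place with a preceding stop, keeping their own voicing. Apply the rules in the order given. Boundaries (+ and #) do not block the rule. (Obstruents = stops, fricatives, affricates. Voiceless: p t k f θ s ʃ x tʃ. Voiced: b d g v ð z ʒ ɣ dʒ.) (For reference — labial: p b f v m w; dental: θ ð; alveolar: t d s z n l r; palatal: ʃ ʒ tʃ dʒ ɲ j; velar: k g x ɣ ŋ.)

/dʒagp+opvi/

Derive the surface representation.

[dʒakp+obvi]

Rule 1: /g/ before /p/ (voiceless) → [k]
Rule 1: /p/ before /v/ (voiced) → [b]
After rule 1: dʒakp+obvi
Rule 2: no segment meets the rule's conditions; no change.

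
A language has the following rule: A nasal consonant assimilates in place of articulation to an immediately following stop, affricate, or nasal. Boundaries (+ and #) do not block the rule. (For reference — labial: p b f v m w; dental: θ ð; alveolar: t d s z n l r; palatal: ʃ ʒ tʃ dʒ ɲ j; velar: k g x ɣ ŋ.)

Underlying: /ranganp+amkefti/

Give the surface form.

/n/ before /g/ (velar) → [ŋ]
/n/ before /p/ (labial) → [m]
/m/ before /k/ (velar) → [ŋ]

[raŋgamp+aŋkefti]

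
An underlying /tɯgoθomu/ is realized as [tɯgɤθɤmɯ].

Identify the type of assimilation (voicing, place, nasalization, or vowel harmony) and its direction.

vowel harmony, progressive

/o/→[ɤ] /o/→[ɤ] /u/→[ɯ].
Vowels agree with the first vowel, so the harmony is progressive.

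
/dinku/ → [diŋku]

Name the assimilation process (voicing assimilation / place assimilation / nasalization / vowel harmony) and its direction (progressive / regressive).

/n/→[ŋ].
Each target copies a feature from the following segment, so the direction is regressive.

place assimilation, regressive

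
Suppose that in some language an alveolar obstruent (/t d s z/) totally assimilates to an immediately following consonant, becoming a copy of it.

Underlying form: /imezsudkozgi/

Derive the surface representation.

/z/ before /s/ → [s] (total assimilation)
/d/ before /k/ → [k] (total assimilation)
/z/ before /g/ → [g] (total assimilation)

[imessukkoggi]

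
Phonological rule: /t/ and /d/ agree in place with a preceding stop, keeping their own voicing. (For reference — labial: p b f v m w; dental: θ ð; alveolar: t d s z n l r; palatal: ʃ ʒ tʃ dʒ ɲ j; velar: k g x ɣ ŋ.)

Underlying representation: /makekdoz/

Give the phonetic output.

/d/ after /k/ (velar) → [g]

[makekgoz]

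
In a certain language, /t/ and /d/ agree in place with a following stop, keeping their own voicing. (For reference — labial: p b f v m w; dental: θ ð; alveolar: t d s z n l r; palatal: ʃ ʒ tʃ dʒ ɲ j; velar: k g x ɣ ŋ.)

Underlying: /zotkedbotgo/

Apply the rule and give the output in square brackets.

[zokkebbokgo]

/t/ before /k/ (velar) → [k]
/d/ before /b/ (labial) → [b]
/t/ before /g/ (velar) → [k]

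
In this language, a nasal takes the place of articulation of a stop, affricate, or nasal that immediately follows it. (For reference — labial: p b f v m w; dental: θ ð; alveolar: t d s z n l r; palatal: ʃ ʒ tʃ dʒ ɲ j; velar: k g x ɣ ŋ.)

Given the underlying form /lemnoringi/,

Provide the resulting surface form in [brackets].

/m/ before /n/ (alveolar) → [n]
/n/ before /g/ (velar) → [ŋ]

[lennoriŋgi]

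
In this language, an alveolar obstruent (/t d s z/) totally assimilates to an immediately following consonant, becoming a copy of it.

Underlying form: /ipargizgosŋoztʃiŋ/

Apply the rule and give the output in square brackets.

[ipargiggoŋŋotʃtʃiŋ]

/z/ before /g/ → [g] (total assimilation)
/s/ before /ŋ/ → [ŋ] (total assimilation)
/z/ before /tʃ/ → [tʃ] (total assimilation)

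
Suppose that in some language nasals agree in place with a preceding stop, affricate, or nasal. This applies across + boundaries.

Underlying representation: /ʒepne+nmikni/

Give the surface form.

[ʒepme+nnikŋi]

/n/ after /p/ (labial) → [m]
/m/ after /n/ (alveolar) → [n]
/n/ after /k/ (velar) → [ŋ]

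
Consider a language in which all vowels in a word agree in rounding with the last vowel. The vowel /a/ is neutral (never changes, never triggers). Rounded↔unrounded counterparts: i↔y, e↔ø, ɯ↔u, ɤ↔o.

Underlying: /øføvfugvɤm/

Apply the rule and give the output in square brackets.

/ø/ harmonizes with /ɤ/ ([-round]) → [e]
/ø/ harmonizes with /ɤ/ ([-round]) → [e]
/u/ harmonizes with /ɤ/ ([-round]) → [ɯ]

[efevfɯgvɤm]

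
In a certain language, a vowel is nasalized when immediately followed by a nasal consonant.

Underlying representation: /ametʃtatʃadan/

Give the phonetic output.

/a/ before nasal /m/ → [ã]
/a/ before nasal /n/ → [ã]

[ãmetʃtatʃadãn]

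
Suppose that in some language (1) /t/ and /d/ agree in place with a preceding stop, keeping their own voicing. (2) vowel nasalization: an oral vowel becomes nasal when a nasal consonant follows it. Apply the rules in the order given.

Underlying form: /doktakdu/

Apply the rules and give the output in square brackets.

[dokkakgu]

Rule 1: /t/ after /k/ (velar) → [k]
Rule 1: /d/ after /k/ (velar) → [g]
After rule 1: dokkakgu
Rule 2: no segment meets the rule's conditions; no change.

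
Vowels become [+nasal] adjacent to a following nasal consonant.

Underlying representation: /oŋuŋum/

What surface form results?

[õŋũŋũm]

/o/ before nasal /ŋ/ → [õ]
/u/ before nasal /ŋ/ → [ũ]
/u/ before nasal /m/ → [ũ]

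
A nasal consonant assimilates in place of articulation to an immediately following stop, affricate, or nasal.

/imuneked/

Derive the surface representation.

[imuneked]

no segment meets the rule's conditions; no change.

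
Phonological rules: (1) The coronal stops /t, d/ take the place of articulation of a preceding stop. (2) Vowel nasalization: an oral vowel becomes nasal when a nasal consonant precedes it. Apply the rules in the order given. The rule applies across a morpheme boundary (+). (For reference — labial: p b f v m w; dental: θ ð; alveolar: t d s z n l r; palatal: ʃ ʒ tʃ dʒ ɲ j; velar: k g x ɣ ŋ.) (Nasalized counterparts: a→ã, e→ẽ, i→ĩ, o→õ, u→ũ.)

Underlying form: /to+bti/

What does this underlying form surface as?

[to+bpi]

Rule 1: /t/ after /b/ (labial) → [p]
After rule 1: to+bpi
Rule 2: no segment meets the rule's conditions; no change.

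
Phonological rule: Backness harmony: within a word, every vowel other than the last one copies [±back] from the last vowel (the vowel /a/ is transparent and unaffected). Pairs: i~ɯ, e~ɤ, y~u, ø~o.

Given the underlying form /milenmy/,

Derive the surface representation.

no segment meets the rule's conditions; no change.

[milenmy]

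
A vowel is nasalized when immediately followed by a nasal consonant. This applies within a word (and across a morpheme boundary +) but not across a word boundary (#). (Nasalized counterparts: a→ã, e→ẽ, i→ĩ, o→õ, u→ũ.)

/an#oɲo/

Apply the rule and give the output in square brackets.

/a/ before nasal /n/ → [ã]
/o/ before nasal /ɲ/ → [õ]

[ãn#õɲo]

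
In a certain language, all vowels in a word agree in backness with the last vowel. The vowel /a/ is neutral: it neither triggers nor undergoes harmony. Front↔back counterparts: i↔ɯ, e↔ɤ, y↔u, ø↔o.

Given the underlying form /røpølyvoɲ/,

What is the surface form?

/ø/ harmonizes with /o/ ([+back]) → [o]
/ø/ harmonizes with /o/ ([+back]) → [o]
/y/ harmonizes with /o/ ([+back]) → [u]

[ropoluvoɲ]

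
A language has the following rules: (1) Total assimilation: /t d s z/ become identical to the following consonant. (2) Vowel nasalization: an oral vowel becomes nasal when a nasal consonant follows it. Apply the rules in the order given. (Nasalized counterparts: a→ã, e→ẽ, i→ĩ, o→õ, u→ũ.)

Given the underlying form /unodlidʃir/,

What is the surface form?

Rule 1: /d/ before /l/ → [l] (total assimilation)
Rule 1: /d/ before /ʃ/ → [ʃ] (total assimilation)
After rule 1: unolliʃʃir
Rule 2: /u/ before nasal /n/ → [ũ]

[ũnolliʃʃir]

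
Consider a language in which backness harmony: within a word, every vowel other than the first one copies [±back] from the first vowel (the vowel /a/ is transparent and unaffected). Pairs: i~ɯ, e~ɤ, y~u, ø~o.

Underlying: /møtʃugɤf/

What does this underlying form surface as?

[møtʃygef]

/u/ harmonizes with /ø/ ([-back]) → [y]
/ɤ/ harmonizes with /ø/ ([-back]) → [e]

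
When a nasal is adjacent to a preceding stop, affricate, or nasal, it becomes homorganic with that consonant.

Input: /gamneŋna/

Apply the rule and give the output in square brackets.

/n/ after /m/ (labial) → [m]
/n/ after /ŋ/ (velar) → [ŋ]

[gammeŋŋa]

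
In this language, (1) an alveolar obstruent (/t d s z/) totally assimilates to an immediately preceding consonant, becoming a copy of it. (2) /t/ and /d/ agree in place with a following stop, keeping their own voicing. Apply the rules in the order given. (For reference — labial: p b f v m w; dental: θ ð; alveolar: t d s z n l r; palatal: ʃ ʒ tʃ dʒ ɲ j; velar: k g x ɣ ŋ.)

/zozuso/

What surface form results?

[zozuso]

Rule 1: no segment meets the rule's conditions; no change.
After rule 1: zozuso
Rule 2: no segment meets the rule's conditions; no change.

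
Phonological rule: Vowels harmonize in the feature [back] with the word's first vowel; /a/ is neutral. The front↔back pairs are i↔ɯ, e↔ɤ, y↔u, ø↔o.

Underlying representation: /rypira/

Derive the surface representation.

[rypira]

no segment meets the rule's conditions; no change.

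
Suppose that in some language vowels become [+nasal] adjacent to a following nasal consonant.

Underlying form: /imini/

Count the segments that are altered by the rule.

2

/i/ before nasal /m/ → [ĩ]
/i/ before nasal /n/ → [ĩ]
2 segments change.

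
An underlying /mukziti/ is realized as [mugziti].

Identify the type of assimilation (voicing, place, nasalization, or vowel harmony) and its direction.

voicing assimilation, regressive

/k/→[g].
Each target copies a feature from the following segment, so the direction is regressive.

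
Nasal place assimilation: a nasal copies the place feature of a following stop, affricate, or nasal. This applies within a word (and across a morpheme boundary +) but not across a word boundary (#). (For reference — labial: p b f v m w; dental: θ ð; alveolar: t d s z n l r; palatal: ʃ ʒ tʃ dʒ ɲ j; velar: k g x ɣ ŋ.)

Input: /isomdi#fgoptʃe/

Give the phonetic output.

/m/ before /d/ (alveolar) → [n]

[isondi#fgoptʃe]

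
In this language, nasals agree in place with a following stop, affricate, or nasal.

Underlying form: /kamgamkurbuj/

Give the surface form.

[kaŋgaŋkurbuj]

/m/ before /g/ (velar) → [ŋ]
/m/ before /k/ (velar) → [ŋ]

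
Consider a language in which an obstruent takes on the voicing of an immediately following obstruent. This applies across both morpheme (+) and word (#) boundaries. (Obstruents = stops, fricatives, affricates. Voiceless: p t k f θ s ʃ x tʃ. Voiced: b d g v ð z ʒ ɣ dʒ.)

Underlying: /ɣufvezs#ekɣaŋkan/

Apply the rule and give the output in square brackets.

[ɣuvvess#egɣaŋkan]

/f/ before /v/ (voiced) → [v]
/z/ before /s/ (voiceless) → [s]
/k/ before /ɣ/ (voiced) → [g]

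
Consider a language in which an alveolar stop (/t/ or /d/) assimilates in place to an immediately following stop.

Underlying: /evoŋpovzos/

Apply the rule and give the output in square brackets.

no segment meets the rule's conditions; no change.

[evoŋpovzos]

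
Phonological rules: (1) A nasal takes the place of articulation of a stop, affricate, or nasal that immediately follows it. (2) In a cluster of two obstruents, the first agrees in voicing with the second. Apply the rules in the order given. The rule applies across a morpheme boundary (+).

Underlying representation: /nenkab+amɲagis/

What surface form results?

Rule 1: /n/ before /k/ (velar) → [ŋ]
Rule 1: /m/ before /ɲ/ (palatal) → [ɲ]
After rule 1: neŋkab+aɲɲagis
Rule 2: no segment meets the rule's conditions; no change.

[neŋkab+aɲɲagis]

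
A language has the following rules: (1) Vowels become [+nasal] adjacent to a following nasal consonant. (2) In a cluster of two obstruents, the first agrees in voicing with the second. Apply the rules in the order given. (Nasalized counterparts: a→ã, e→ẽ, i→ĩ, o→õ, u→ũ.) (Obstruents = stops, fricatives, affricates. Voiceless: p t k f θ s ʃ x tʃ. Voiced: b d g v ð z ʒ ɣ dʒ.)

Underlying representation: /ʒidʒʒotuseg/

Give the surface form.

Rule 1: no segment meets the rule's conditions; no change.
After rule 1: ʒidʒʒotuseg
Rule 2: no segment meets the rule's conditions; no change.

[ʒidʒʒotuseg]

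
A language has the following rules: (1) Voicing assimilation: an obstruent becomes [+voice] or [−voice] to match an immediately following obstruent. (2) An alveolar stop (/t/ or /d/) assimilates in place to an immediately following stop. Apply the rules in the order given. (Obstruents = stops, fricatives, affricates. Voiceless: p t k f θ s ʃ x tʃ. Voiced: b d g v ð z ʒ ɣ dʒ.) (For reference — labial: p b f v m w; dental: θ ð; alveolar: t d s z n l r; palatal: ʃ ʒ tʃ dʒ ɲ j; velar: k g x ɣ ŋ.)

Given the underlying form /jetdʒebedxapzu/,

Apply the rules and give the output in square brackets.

[jeddʒebetxabzu]

Rule 1: /t/ before /dʒ/ (voiced) → [d]
Rule 1: /d/ before /x/ (voiceless) → [t]
Rule 1: /p/ before /z/ (voiced) → [b]
After rule 1: jeddʒebetxabzu
Rule 2: no segment meets the rule's conditions; no change.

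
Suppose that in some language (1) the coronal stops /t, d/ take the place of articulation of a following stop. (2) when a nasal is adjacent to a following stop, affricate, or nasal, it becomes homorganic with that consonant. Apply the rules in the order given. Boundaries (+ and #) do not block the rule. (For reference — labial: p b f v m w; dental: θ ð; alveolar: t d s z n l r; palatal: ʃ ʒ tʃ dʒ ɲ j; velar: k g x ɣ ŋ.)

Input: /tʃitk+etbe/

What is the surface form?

[tʃikk+epbe]

Rule 1: /t/ before /k/ (velar) → [k]
Rule 1: /t/ before /b/ (labial) → [p]
After rule 1: tʃikk+epbe
Rule 2: no segment meets the rule's conditions; no change.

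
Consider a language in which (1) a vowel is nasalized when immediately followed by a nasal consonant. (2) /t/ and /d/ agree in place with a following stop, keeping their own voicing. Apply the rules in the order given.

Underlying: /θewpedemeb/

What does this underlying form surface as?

[θewpedẽmeb]

Rule 1: /e/ before nasal /m/ → [ẽ]
After rule 1: θewpedẽmeb
Rule 2: no segment meets the rule's conditions; no change.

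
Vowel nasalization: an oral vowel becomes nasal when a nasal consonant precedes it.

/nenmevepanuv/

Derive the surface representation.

[nẽnmẽvepanũv]

/e/ after nasal /n/ → [ẽ]
/e/ after nasal /m/ → [ẽ]
/u/ after nasal /n/ → [ũ]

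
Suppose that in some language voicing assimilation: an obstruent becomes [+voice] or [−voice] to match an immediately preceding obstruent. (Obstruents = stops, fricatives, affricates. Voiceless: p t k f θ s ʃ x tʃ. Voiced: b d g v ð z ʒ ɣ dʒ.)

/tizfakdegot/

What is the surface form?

[tizvaktegot]

/f/ after /z/ (voiced) → [v]
/d/ after /k/ (voiceless) → [t]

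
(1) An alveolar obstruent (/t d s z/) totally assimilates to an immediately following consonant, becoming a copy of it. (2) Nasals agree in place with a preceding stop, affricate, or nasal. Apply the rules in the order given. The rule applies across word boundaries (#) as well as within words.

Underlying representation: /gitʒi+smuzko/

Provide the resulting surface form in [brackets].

Rule 1: /t/ before /ʒ/ → [ʒ] (total assimilation)
Rule 1: /s/ before /m/ → [m] (total assimilation)
Rule 1: /z/ before /k/ → [k] (total assimilation)
After rule 1: giʒʒi+mmukko
Rule 2: no segment meets the rule's conditions; no change.

[giʒʒi+mmukko]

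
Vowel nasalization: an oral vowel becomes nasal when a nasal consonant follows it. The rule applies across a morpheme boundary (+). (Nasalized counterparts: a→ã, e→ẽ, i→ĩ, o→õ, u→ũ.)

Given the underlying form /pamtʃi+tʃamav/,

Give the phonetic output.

[pãmtʃi+tʃãmav]

/a/ before nasal /m/ → [ã]
/a/ before nasal /m/ → [ã]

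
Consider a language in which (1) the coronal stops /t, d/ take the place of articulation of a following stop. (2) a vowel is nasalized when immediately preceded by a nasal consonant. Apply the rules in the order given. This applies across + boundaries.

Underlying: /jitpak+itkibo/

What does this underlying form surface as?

[jippak+ikkibo]

Rule 1: /t/ before /p/ (labial) → [p]
Rule 1: /t/ before /k/ (velar) → [k]
After rule 1: jippak+ikkibo
Rule 2: no segment meets the rule's conditions; no change.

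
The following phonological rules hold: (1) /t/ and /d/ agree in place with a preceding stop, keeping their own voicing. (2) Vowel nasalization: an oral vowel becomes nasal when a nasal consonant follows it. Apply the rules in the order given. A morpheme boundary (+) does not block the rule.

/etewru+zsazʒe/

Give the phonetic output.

Rule 1: no segment meets the rule's conditions; no change.
After rule 1: etewru+zsazʒe
Rule 2: no segment meets the rule's conditions; no change.

[etewru+zsazʒe]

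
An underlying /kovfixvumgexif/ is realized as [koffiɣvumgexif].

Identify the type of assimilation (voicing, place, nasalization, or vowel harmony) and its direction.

voicing assimilation, regressive

/v/→[f] /x/→[ɣ].
Each target copies a feature from the following segment, so the direction is regressive.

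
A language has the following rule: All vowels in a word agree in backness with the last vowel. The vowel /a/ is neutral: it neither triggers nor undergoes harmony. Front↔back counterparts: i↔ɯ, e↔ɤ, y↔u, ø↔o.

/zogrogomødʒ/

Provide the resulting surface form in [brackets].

/o/ harmonizes with /ø/ ([-back]) → [ø]
/o/ harmonizes with /ø/ ([-back]) → [ø]
/o/ harmonizes with /ø/ ([-back]) → [ø]

[zøgrøgømødʒ]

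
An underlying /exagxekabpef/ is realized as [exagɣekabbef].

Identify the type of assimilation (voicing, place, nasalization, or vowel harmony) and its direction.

voicing assimilation, progressive

/x/→[ɣ] /p/→[b].
Each target copies a feature from the preceding segment, so the direction is progressive.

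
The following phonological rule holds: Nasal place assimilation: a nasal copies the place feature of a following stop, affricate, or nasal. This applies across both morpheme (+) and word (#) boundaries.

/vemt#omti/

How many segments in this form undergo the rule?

2

/m/ before /t/ (alveolar) → [n]
/m/ before /t/ (alveolar) → [n]
2 segments change.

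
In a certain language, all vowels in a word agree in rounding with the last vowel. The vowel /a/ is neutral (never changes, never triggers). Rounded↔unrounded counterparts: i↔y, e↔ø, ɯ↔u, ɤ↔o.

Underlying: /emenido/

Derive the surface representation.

/e/ harmonizes with /o/ ([+round]) → [ø]
/e/ harmonizes with /o/ ([+round]) → [ø]
/i/ harmonizes with /o/ ([+round]) → [y]

[ømønydo]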